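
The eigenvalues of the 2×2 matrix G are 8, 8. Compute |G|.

det(G) is the product of the eigenvalues: (8) · (8) = 64.

64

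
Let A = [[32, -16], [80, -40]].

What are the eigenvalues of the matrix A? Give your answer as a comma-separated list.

det(A - μI) = (32 - μ)(-40 - μ) - (-16)·(80) = μ^2 + 8μ.
This factors as (μ + 8)·μ = 0.
Eigenvalues: -8, 0.

-8, 0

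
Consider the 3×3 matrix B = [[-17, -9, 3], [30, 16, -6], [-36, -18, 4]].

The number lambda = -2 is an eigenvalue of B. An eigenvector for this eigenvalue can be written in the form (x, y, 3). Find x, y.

We need (B + 2I)v = 0.
B + 2I = [[-15, -9, 3], [30, 18, -6], [-36, -18, 6]].
Row 1: (-15)·x + (-9)·y + (3)·3 = 0
Row 2: (30)·x + (18)·y + (-6)·3 = 0
Row 3: (-36)·x + (-18)·y + (6)·3 = 0
Solving gives x = 0, y = 1.
Check: B·(0, 1, 3) = (0, -2, -6) = -2·(0, 1, 3).

0, 1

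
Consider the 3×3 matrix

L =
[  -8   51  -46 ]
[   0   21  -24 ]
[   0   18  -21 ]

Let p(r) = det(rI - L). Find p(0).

-72

p(0) = det(0·I − L) = det(−L) = (−1)^3·det(L).
det(L) = 72, so p(0) = -72.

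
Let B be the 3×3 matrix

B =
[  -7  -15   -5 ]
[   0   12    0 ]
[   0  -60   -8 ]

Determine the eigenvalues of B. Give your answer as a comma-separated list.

-8, -7, 12

Compute the characteristic polynomial p(s) = det(sI - B).
Cofactor expansion gives p(s) = s^3 + 3s^2 - 124s - 672.
Try s = -7: p(-7) = 0, so -7 is a root.
Dividing by (s + 7) leaves s^2 - 4s - 96.
The quadratic factors as (s + 8)·(s - 12).
Eigenvalues: -8, -7, 12.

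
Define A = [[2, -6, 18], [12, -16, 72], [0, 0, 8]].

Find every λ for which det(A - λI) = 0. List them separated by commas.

Compute the characteristic polynomial p(t) = det(tI - A).
Cofactor expansion gives p(t) = t^3 + 6t^2 - 72t - 320.
Try t = -4: p(-4) = 0, so -4 is a root.
Dividing by (t + 4) leaves t^2 + 2t - 80.
The quadratic factors as (t + 10)·(t - 8).
Eigenvalues: -10, -4, 8.

-10, -4, 8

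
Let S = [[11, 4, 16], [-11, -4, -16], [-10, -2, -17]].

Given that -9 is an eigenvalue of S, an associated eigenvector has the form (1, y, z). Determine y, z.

We need (S + 9I)v = 0.
S + 9I = [[20, 4, 16], [-11, 5, -16], [-10, -2, -8]].
Row 1: (20)·1 + (4)·y + (16)·z = 0
Row 2: (-11)·1 + (5)·y + (-16)·z = 0
Row 3: (-10)·1 + (-2)·y + (-8)·z = 0
Solving gives y = -1, z = -1.
Check: S·(1, -1, -1) = (-9, 9, 9) = -9·(1, -1, -1).

-1, -1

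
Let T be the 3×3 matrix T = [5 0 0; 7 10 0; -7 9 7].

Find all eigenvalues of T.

T is lower triangular, so its eigenvalues are the diagonal entries.
Diagonal: 5, 10, 7.

5, 7, 10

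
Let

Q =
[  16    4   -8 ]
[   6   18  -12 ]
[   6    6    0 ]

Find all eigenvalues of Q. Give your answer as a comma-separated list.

10, 12, 12

The characteristic polynomial is p(r) = det(rI - Q).
Expanding the 3×3 determinant: p(r) = r^3 - 34r^2 + 384r - 1440.
Rational-root test: r = 10 gives p(10) = 0.
Dividing by (r - 10) leaves r^2 - 24r + 144.
The quadratic factor is (r - 12)^2.
Eigenvalues: 10, 12, 12.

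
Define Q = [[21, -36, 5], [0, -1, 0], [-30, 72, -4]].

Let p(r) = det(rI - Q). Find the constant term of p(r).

p(r) = r^3 - 16r^2 + 49r + 66.
The constant term is 66.

66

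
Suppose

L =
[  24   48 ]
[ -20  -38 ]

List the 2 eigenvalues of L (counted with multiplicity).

-8, -6

det(L - sI) = (24 - s)(-38 - s) - (48)·(-20) = s^2 + 14s + 48.
This factors as (s + 8)·(s + 6) = 0.
Eigenvalues: -8, -6.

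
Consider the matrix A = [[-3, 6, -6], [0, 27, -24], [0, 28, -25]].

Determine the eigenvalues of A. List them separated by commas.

Compute the characteristic polynomial p(r) = det(rI - A).
Expanding the 3×3 determinant: p(r) = r^3 + r^2 - 9r - 9.
Rational-root test: r = 3 gives p(3) = 0.
Factor out (r - 3): p(r) = (r - 3)·(r^2 + 4r + 3).
The quadratic factors as (r + 3)·(r + 1).
Eigenvalues: -3, -1, 3.

-3, -1, 3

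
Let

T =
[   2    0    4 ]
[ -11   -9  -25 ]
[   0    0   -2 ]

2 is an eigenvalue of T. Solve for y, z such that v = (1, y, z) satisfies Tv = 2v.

-1, 0

We need (T - 2I)v = 0.
T - 2I = [[0, 0, 4], [-11, -11, -25], [0, 0, -4]].
Row 1: (0)·1 + (0)·y + (4)·z = 0
Row 2: (-11)·1 + (-11)·y + (-25)·z = 0
Row 3: (0)·1 + (0)·y + (-4)·z = 0
Solving gives y = -1, z = 0.
Check: T·(1, -1, 0) = (2, -2, 0) = 2·(1, -1, 0).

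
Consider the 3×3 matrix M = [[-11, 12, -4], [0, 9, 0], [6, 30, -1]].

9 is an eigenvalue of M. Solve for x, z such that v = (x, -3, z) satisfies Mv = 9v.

0, -9

We need (M - 9I)v = 0.
M - 9I = [[-20, 12, -4], [0, 0, 0], [6, 30, -10]].
Row 1: (-20)·x + (12)·-3 + (-4)·z = 0
Row 2: (0)·x + (0)·-3 + (0)·z = 0
Row 3: (6)·x + (30)·-3 + (-10)·z = 0
Solving gives x = 0, z = -9.
Check: M·(0, -3, -9) = (0, -27, -81) = 9·(0, -3, -9).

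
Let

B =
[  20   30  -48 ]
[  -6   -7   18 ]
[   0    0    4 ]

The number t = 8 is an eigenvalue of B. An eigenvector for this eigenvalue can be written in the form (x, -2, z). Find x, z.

We need (B - 8I)v = 0.
B - 8I = [[12, 30, -48], [-6, -15, 18], [0, 0, -4]].
Row 1: (12)·x + (30)·-2 + (-48)·z = 0
Row 2: (-6)·x + (-15)·-2 + (18)·z = 0
Row 3: (0)·x + (0)·-2 + (-4)·z = 0
Solving gives x = 5, z = 0.
Check: B·(5, -2, 0) = (40, -16, 0) = 8·(5, -2, 0).

5, 0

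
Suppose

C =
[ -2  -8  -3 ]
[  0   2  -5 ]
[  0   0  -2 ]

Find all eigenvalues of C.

-2, -2, 2

C is upper triangular, so its eigenvalues are the diagonal entries.
Diagonal: -2, 2, -2.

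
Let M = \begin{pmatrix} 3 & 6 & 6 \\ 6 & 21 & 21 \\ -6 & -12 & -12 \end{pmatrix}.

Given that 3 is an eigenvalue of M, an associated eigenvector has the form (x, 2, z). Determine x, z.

We need (M - 3I)v = 0.
M - 3I = [[0, 6, 6], [6, 18, 21], [-6, -12, -15]].
Row 1: (0)·x + (6)·2 + (6)·z = 0
Row 2: (6)·x + (18)·2 + (21)·z = 0
Row 3: (-6)·x + (-12)·2 + (-15)·z = 0
Solving gives x = 1, z = -2.
Check: M·(1, 2, -2) = (3, 6, -6) = 3·(1, 2, -2).

1, -2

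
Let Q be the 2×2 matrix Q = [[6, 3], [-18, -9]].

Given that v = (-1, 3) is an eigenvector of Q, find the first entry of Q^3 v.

27

First find the eigenvalue: Qv = (3, -9) = -3·(-1, 3), so λ = -3.
Then Q^3 v = λ^3·v = (-3)^3·(-1, 3) = -27·(-1, 3) = (27, -81).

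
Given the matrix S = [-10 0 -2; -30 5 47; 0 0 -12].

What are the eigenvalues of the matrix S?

Compute the characteristic polynomial p(lambda) = det(lambda·I - S).
Expanding along the first row, p(lambda) = lambda^3 + 17·lambda^2 + 10·lambda - 600.
Try lambda = 5: p(5) = 0, so 5 is a root.
Factor out (lambda - 5): p(lambda) = (lambda - 5)·(lambda^2 + 22·lambda + 120).
The quadratic factors as (lambda + 12)·(lambda + 10).
Eigenvalues: -12, -10, 5.

-12, -10, 5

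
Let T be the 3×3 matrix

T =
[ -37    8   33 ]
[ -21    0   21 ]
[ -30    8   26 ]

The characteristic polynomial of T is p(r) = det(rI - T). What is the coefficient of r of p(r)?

p(r) = r^3 + 11r^2 + 28r.
The coefficient of r is 28.

28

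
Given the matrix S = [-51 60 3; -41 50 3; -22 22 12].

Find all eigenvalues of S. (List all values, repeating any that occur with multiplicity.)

-10, 9, 12

The characteristic polynomial is p(s) = det(sI - S).
Cofactor expansion gives p(s) = s^3 - 11s^2 - 102s + 1080.
Try s = 9: p(9) = 0, so 9 is a root.
Factor out (s - 9): p(s) = (s - 9)·(s^2 - 2s - 120).
The quadratic factors as (s + 10)·(s - 12).
Eigenvalues: -10, 9, 12.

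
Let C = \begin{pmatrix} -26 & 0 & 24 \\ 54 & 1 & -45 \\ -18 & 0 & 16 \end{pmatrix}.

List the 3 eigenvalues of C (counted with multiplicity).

Set up det(rI - C) = 0.
Cofactor expansion gives p(r) = r^3 + 9r^2 + 6r - 16.
Since p(-2) = 0, r = -2 is a root.
Dividing by (r + 2) leaves r^2 + 7r - 8.
The quadratic factors as (r + 8)·(r - 1).
Eigenvalues: -8, -2, 1.

-8, -2, 1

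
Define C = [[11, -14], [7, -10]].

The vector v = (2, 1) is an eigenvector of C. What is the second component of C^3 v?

64

First find the eigenvalue: Cv = (8, 4) = 4·(2, 1), so λ = 4.
Then C^3 v = λ^3·v = 4^3·(2, 1) = 64·(2, 1) = (128, 64).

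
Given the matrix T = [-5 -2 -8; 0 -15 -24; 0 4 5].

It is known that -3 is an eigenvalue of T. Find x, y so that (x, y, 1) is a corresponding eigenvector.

-2, -2

We need (T + 3I)v = 0.
T + 3I = [[-2, -2, -8], [0, -12, -24], [0, 4, 8]].
Row 1: (-2)·x + (-2)·y + (-8)·1 = 0
Row 2: (0)·x + (-12)·y + (-24)·1 = 0
Row 3: (0)·x + (4)·y + (8)·1 = 0
Solving gives x = -2, y = -2.
Check: T·(-2, -2, 1) = (6, 6, -3) = -3·(-2, -2, 1).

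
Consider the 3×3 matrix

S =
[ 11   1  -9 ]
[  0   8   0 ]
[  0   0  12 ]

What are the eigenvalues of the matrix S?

S is upper triangular, so its eigenvalues are the diagonal entries.
Diagonal: 11, 8, 12.

8, 11, 12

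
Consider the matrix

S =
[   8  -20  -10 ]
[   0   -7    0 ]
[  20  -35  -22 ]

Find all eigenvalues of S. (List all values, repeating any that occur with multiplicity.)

Set up det(sI - S) = 0.
Expanding along the first row, p(s) = s^3 + 21s^2 + 122s + 168.
Rational-root test: s = -2 gives p(-2) = 0.
Factor out (s + 2): p(s) = (s + 2)·(s^2 + 19s + 84).
The quadratic factors as (s + 12)·(s + 7).
Eigenvalues: -12, -7, -2.

-12, -7, -2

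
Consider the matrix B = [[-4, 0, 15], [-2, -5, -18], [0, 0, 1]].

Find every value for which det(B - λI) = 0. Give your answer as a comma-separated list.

The characteristic polynomial is p(s) = det(sI - B).
Cofactor expansion gives p(s) = s^3 + 8s^2 + 11s - 20.
Since p(-4) = 0, s = -4 is a root.
Dividing by (s + 4) leaves s^2 + 4s - 5.
The quadratic factors as (s + 5)·(s - 1).
Eigenvalues: -5, -4, 1.

-5, -4, 1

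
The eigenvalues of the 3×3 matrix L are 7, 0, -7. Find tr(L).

0

trace(L) is the sum of the eigenvalues: (7) + (0) + (-7) = 0.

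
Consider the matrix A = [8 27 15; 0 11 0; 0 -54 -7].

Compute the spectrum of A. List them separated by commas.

-7, 8, 11

Compute the characteristic polynomial p(r) = det(rI - A).
Expanding the 3×3 determinant: p(r) = r^3 - 12r^2 - 45r + 616.
Rational-root test: r = -7 gives p(-7) = 0.
Factor out (r + 7): p(r) = (r + 7)·(r^2 - 19r + 88).
The quadratic factors as (r - 8)·(r - 11).
Eigenvalues: -7, 8, 11.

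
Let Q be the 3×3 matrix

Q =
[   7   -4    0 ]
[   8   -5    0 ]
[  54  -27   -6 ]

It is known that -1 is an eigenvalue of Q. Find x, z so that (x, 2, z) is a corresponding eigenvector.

1, 0

We need (Q + 1I)v = 0.
Q + 1I = [[8, -4, 0], [8, -4, 0], [54, -27, -5]].
Row 1: (8)·x + (-4)·2 + (0)·z = 0
Row 2: (8)·x + (-4)·2 + (0)·z = 0
Row 3: (54)·x + (-27)·2 + (-5)·z = 0
Solving gives x = 1, z = 0.
Check: Q·(1, 2, 0) = (-1, -2, 0) = -1·(1, 2, 0).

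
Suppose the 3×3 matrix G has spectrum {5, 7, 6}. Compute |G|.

det(G) is the product of the eigenvalues: (5) · (7) · (6) = 210.

210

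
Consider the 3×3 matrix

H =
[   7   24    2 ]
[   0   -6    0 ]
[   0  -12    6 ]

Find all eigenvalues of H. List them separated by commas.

-6, 6, 7

Compute the characteristic polynomial p(lambda) = det(lambda·I - H).
Expanding the 3×3 determinant: p(lambda) = lambda^3 - 7·lambda^2 - 36·lambda + 252.
Since p(-6) = 0, lambda = -6 is a root.
Dividing by (lambda + 6) leaves lambda^2 - 13·lambda + 42.
The quadratic factors as (lambda - 6)·(lambda - 7).
Eigenvalues: -6, 6, 7.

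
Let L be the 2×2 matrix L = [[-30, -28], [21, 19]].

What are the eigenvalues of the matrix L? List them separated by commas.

-9, -2

det(L - lambda·I) = (-30 - lambda)(19 - lambda) - (-28)·(21) = lambda^2 + 11·lambda + 18.
This factors as (lambda + 9)·(lambda + 2) = 0.
Eigenvalues: -9, -2.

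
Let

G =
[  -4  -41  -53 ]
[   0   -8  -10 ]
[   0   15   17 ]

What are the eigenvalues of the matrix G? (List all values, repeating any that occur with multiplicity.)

The characteristic polynomial is p(λ) = det(λI - G).
Expanding along the first row, p(λ) = λ^3 - 5λ^2 - 22λ + 56.
Since p(2) = 0, λ = 2 is a root.
Factor out (λ - 2): p(λ) = (λ - 2)·(λ^2 - 3λ - 28).
The quadratic factors as (λ + 4)·(λ - 7).
Eigenvalues: -4, 2, 7.

-4, 2, 7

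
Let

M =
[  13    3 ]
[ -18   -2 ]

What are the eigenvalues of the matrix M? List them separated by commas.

4, 7

det(M - μI) = (13 - μ)(-2 - μ) - (3)·(-18) = μ^2 - 11μ + 28.
This factors as (μ - 4)·(μ - 7) = 0.
Eigenvalues: 4, 7.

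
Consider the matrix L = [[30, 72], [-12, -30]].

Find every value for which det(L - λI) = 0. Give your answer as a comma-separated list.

-6, 6

det(L - λI) = (30 - λ)(-30 - λ) - (72)·(-12) = λ^2 - 36.
This factors as (λ + 6)·(λ - 6) = 0.
Eigenvalues: -6, 6.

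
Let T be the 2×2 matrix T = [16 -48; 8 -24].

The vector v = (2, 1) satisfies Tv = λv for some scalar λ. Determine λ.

-8

Compute Tv: T·(2, 1) = (-16, -8).
Since Tv = λv, compare component 1: -16 = λ·2, so λ = -8.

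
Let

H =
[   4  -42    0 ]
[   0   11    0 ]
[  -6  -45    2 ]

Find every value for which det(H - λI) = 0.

2, 4, 11

The characteristic polynomial is p(s) = det(sI - H).
Expanding along the first row, p(s) = s^3 - 17s^2 + 74s - 88.
Rational-root test: s = 2 gives p(2) = 0.
Dividing by (s - 2) leaves s^2 - 15s + 44.
The quadratic factors as (s - 4)·(s - 11).
Eigenvalues: 2, 4, 11.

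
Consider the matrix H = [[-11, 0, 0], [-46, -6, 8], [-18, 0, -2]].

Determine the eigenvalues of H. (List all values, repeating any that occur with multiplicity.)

-11, -6, -2

The characteristic polynomial is p(t) = det(tI - H).
Cofactor expansion gives p(t) = t^3 + 19t^2 + 100t + 132.
Since p(-2) = 0, t = -2 is a root.
Factor out (t + 2): p(t) = (t + 2)·(t^2 + 17t + 66).
The quadratic factors as (t + 11)·(t + 6).
Eigenvalues: -11, -6, -2.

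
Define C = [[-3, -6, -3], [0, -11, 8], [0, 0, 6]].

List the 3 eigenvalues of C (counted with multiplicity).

C is upper triangular, so its eigenvalues are the diagonal entries.
Diagonal: -3, -11, 6.

-11, -3, 6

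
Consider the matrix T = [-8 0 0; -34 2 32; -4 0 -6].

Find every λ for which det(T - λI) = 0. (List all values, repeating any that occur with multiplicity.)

Set up det(lambda·I - T) = 0.
Cofactor expansion gives p(lambda) = lambda^3 + 12·lambda^2 + 20·lambda - 96.
Since p(-8) = 0, lambda = -8 is a root.
Factor out (lambda + 8): p(lambda) = (lambda + 8)·(lambda^2 + 4·lambda - 12).
The quadratic factors as (lambda + 6)·(lambda - 2).
Eigenvalues: -8, -6, 2.

-8, -6, 2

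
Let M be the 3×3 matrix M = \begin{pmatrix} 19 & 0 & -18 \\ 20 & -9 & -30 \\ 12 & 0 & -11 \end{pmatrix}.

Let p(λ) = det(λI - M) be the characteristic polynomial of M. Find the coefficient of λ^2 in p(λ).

The coefficient of λ^2 of det(λI - M) is −trace(M).
trace(M) = (19) + (-9) + (-11) = -1, so the coefficient is 1.

1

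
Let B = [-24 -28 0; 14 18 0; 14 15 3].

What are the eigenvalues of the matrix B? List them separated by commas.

-10, 3, 4

Compute the characteristic polynomial p(μ) = det(μI - B).
Expanding the 3×3 determinant: p(μ) = μ^3 + 3μ^2 - 58μ + 120.
Rational-root test: μ = 3 gives p(3) = 0.
Dividing by (μ - 3) leaves μ^2 + 6μ - 40.
The quadratic factors as (μ + 10)·(μ - 4).
Eigenvalues: -10, 3, 4.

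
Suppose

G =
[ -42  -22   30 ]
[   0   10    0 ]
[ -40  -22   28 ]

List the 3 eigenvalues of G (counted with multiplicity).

-12, -2, 10

The characteristic polynomial is p(r) = det(rI - G).
Expanding along the first row, p(r) = r^3 + 4r^2 - 116r - 240.
Rational-root test: r = -2 gives p(-2) = 0.
Factor out (r + 2): p(r) = (r + 2)·(r^2 + 2r - 120).
The quadratic factors as (r + 12)·(r - 10).
Eigenvalues: -12, -2, 10.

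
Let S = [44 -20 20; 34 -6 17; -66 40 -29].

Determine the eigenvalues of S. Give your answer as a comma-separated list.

-6, 4, 11

The characteristic polynomial is p(λ) = det(λI - S).
Expanding the 3×3 determinant: p(λ) = λ^3 - 9λ^2 - 46λ + 264.
Try λ = -6: p(-6) = 0, so -6 is a root.
Factor out (λ + 6): p(λ) = (λ + 6)·(λ^2 - 15λ + 44).
The quadratic factors as (λ - 4)·(λ - 11).
Eigenvalues: -6, 4, 11.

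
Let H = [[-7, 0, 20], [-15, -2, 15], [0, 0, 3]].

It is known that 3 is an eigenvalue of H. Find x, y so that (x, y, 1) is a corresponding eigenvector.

We need (H - 3I)v = 0.
H - 3I = [[-10, 0, 20], [-15, -5, 15], [0, 0, 0]].
Row 1: (-10)·x + (0)·y + (20)·1 = 0
Row 2: (-15)·x + (-5)·y + (15)·1 = 0
Row 3: (0)·x + (0)·y + (0)·1 = 0
Solving gives x = 2, y = -3.
Check: H·(2, -3, 1) = (6, -9, 3) = 3·(2, -3, 1).

2, -3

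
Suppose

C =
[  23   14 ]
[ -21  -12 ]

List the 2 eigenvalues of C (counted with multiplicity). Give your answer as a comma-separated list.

det(C - lambda·I) = (23 - lambda)(-12 - lambda) - (14)·(-21) = lambda^2 - 11·lambda + 18.
This factors as (lambda - 2)·(lambda - 9) = 0.
Eigenvalues: 2, 9.

2, 9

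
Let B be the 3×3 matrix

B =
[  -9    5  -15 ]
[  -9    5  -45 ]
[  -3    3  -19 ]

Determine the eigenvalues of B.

-10, -9, -4

Compute the characteristic polynomial p(μ) = det(μI - B).
Cofactor expansion gives p(μ) = μ^3 + 23μ^2 + 166μ + 360.
Try μ = -4: p(-4) = 0, so -4 is a root.
Factor out (μ + 4): p(μ) = (μ + 4)·(μ^2 + 19μ + 90).
The quadratic factors as (μ + 10)·(μ + 9).
Eigenvalues: -10, -9, -4.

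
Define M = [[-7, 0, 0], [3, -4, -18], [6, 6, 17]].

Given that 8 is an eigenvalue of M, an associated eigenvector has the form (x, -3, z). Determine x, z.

0, 2

We need (M - 8I)v = 0.
M - 8I = [[-15, 0, 0], [3, -12, -18], [6, 6, 9]].
Row 1: (-15)·x + (0)·-3 + (0)·z = 0
Row 2: (3)·x + (-12)·-3 + (-18)·z = 0
Row 3: (6)·x + (6)·-3 + (9)·z = 0
Solving gives x = 0, z = 2.
Check: M·(0, -3, 2) = (0, -24, 16) = 8·(0, -3, 2).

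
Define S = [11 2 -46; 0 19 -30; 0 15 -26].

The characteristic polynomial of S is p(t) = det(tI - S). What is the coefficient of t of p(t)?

p(t) = t^3 - 4t^2 - 121t + 484.
The coefficient of t is -121.

-121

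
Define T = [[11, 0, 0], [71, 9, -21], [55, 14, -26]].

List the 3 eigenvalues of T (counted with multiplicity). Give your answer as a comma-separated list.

-12, -5, 11

The characteristic polynomial is p(lambda) = det(lambda·I - T).
Expanding the 3×3 determinant: p(lambda) = lambda^3 + 6·lambda^2 - 127·lambda - 660.
Rational-root test: lambda = 11 gives p(11) = 0.
Factor out (lambda - 11): p(lambda) = (lambda - 11)·(lambda^2 + 17·lambda + 60).
The quadratic factors as (lambda + 12)·(lambda + 5).
Eigenvalues: -12, -5, 11.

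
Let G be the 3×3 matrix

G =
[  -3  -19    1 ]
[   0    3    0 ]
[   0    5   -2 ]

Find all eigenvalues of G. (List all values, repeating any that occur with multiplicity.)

Set up det(λI - G) = 0.
Cofactor expansion gives p(λ) = λ^3 + 2λ^2 - 9λ - 18.
Since p(-2) = 0, λ = -2 is a root.
Factor out (λ + 2): p(λ) = (λ + 2)·(λ^2 - 9).
The quadratic factors as (λ + 3)·(λ - 3).
Eigenvalues: -3, -2, 3.

-3, -2, 3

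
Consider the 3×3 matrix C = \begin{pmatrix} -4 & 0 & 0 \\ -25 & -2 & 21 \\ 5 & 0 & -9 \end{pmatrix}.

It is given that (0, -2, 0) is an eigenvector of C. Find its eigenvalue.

Compute Cv: C·(0, -2, 0) = (0, 4, 0).
Since Cv = λv, compare component 2: 4 = λ·-2, so λ = -2.

-2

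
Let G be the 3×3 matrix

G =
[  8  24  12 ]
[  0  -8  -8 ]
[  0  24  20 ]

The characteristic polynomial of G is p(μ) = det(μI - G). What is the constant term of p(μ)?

-256

p(μ) = μ^3 - 20μ^2 + 128μ - 256.
The constant term is -256.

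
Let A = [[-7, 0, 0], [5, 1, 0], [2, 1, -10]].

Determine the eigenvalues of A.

A is lower triangular, so its eigenvalues are the diagonal entries.
Diagonal: -7, 1, -10.

-10, -7, 1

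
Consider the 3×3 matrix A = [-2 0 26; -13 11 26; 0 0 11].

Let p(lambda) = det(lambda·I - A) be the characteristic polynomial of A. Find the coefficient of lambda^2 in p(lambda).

The coefficient of lambda^2 of det(lambda·I - A) is −trace(A).
trace(A) = (-2) + (11) + (11) = 20, so the coefficient is -20.

-20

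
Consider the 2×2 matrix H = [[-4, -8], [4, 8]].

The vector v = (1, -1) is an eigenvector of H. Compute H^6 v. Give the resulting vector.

(4096, -4096)

First find the eigenvalue: Hv = (4, -4) = 4·(1, -1), so λ = 4.
Then H^6 v = λ^6·v = 4^6·(1, -1) = 4096·(1, -1) = (4096, -4096).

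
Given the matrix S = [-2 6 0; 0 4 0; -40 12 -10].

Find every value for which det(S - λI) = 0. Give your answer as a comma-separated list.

-10, -2, 4

Set up det(sI - S) = 0.
Expanding along the first row, p(s) = s^3 + 8s^2 - 28s - 80.
Rational-root test: s = 4 gives p(4) = 0.
Factor out (s - 4): p(s) = (s - 4)·(s^2 + 12s + 20).
The quadratic factors as (s + 10)·(s + 2).
Eigenvalues: -10, -2, 4.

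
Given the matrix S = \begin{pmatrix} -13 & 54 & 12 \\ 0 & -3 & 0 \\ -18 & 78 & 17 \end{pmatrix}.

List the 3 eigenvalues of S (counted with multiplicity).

Compute the characteristic polynomial p(λ) = det(λI - S).
Expanding along the first row, p(λ) = λ^3 - λ^2 - 17λ - 15.
Rational-root test: λ = -3 gives p(-3) = 0.
Dividing by (λ + 3) leaves λ^2 - 4λ - 5.
The quadratic factors as (λ + 1)·(λ - 5).
Eigenvalues: -3, -1, 5.

-3, -1, 5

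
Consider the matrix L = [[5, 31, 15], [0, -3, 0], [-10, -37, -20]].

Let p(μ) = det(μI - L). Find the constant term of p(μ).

150

p(μ) = μ^3 + 18μ^2 + 95μ + 150.
The constant term is 150.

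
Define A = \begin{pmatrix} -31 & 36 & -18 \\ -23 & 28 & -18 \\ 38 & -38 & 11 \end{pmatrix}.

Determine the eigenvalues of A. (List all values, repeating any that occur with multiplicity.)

-8, 5, 11

The characteristic polynomial is p(r) = det(rI - A).
Expanding the 3×3 determinant: p(r) = r^3 - 8r^2 - 73r + 440.
Since p(-8) = 0, r = -8 is a root.
Dividing by (r + 8) leaves r^2 - 16r + 55.
The quadratic factors as (r - 5)·(r - 11).
Eigenvalues: -8, 5, 11.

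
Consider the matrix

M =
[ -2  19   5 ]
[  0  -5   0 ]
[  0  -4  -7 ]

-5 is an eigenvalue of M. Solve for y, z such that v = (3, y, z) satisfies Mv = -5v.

-1, 2

We need (M + 5I)v = 0.
M + 5I = [[3, 19, 5], [0, 0, 0], [0, -4, -2]].
Row 1: (3)·3 + (19)·y + (5)·z = 0
Row 2: (0)·3 + (0)·y + (0)·z = 0
Row 3: (0)·3 + (-4)·y + (-2)·z = 0
Solving gives y = -1, z = 2.
Check: M·(3, -1, 2) = (-15, 5, -10) = -5·(3, -1, 2).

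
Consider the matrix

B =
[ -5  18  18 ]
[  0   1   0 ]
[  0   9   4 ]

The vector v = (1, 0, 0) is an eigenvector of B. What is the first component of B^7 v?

First find the eigenvalue: Bv = (-5, 0, 0) = -5·(1, 0, 0), so λ = -5.
Then B^7 v = λ^7·v = (-5)^7·(1, 0, 0) = -78125·(1, 0, 0) = (-78125, 0, 0).

-78125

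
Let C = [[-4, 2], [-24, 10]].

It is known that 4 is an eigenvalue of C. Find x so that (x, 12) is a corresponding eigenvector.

We need (C - 4I)v = 0.
C - 4I = [[-8, 2], [-24, 6]].
Row 1: (-8)·x + (2)·12 = 0
Row 2: (-24)·x + (6)·12 = 0
Solving gives x = 3.
Check: C·(3, 12) = (12, 48) = 4·(3, 12).

3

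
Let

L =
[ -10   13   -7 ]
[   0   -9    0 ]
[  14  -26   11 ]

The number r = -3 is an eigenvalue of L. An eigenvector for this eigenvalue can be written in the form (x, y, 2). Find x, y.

-2, 0

We need (L + 3I)v = 0.
L + 3I = [[-7, 13, -7], [0, -6, 0], [14, -26, 14]].
Row 1: (-7)·x + (13)·y + (-7)·2 = 0
Row 2: (0)·x + (-6)·y + (0)·2 = 0
Row 3: (14)·x + (-26)·y + (14)·2 = 0
Solving gives x = -2, y = 0.
Check: L·(-2, 0, 2) = (6, 0, -6) = -3·(-2, 0, 2).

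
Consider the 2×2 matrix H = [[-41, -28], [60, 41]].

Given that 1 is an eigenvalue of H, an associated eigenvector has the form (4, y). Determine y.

We need (H - 1I)v = 0.
H - 1I = [[-42, -28], [60, 40]].
Row 1: (-42)·4 + (-28)·y = 0
Row 2: (60)·4 + (40)·y = 0
Solving gives y = -6.
Check: H·(4, -6) = (4, -6) = 1·(4, -6).

-6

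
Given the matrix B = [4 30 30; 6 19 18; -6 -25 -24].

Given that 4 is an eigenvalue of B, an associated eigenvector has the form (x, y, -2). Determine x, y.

1, 2

We need (B - 4I)v = 0.
B - 4I = [[0, 30, 30], [6, 15, 18], [-6, -25, -28]].
Row 1: (0)·x + (30)·y + (30)·-2 = 0
Row 2: (6)·x + (15)·y + (18)·-2 = 0
Row 3: (-6)·x + (-25)·y + (-28)·-2 = 0
Solving gives x = 1, y = 2.
Check: B·(1, 2, -2) = (4, 8, -8) = 4·(1, 2, -2).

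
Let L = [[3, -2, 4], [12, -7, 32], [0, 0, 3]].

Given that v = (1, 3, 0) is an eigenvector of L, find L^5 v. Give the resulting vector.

(-243, -729, 0)

First find the eigenvalue: Lv = (-3, -9, 0) = -3·(1, 3, 0), so λ = -3.
Then L^5 v = λ^5·v = (-3)^5·(1, 3, 0) = -243·(1, 3, 0) = (-243, -729, 0).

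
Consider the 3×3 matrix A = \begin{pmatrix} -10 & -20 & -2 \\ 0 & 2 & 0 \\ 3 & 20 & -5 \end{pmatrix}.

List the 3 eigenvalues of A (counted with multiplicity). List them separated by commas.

-8, -7, 2

Set up det(λI - A) = 0.
Cofactor expansion gives p(λ) = λ^3 + 13λ^2 + 26λ - 112.
Try λ = -7: p(-7) = 0, so -7 is a root.
Dividing by (λ + 7) leaves λ^2 + 6λ - 16.
The quadratic factors as (λ + 8)·(λ - 2).
Eigenvalues: -8, -7, 2.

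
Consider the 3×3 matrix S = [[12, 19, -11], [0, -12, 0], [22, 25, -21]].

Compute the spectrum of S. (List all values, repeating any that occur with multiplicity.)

Set up det(tI - S) = 0.
Expanding the 3×3 determinant: p(t) = t^3 + 21t^2 + 98t - 120.
Rational-root test: t = 1 gives p(1) = 0.
Factor out (t - 1): p(t) = (t - 1)·(t^2 + 22t + 120).
The quadratic factors as (t + 12)·(t + 10).
Eigenvalues: -12, -10, 1.

-12, -10, 1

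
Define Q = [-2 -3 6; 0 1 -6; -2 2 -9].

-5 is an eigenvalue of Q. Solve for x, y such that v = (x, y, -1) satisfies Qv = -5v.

We need (Q + 5I)v = 0.
Q + 5I = [[3, -3, 6], [0, 6, -6], [-2, 2, -4]].
Row 1: (3)·x + (-3)·y + (6)·-1 = 0
Row 2: (0)·x + (6)·y + (-6)·-1 = 0
Row 3: (-2)·x + (2)·y + (-4)·-1 = 0
Solving gives x = 1, y = -1.
Check: Q·(1, -1, -1) = (-5, 5, 5) = -5·(1, -1, -1).

1, -1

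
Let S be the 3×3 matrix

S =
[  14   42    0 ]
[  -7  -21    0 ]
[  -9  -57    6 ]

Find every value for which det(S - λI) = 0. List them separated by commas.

Set up det(λI - S) = 0.
Cofactor expansion gives p(λ) = λ^3 + λ^2 - 42λ.
Rational-root test: λ = 6 gives p(6) = 0.
Factor out (λ - 6): p(λ) = (λ - 6)·(λ^2 + 7λ).
The quadratic factors as (λ + 7)·λ.
Eigenvalues: -7, 0, 6.

-7, 0, 6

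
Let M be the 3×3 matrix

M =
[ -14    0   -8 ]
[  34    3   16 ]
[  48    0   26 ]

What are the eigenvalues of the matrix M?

Compute the characteristic polynomial p(μ) = det(μI - M).
Expanding along the first row, p(μ) = μ^3 - 15μ^2 + 56μ - 60.
Rational-root test: μ = 2 gives p(2) = 0.
Dividing by (μ - 2) leaves μ^2 - 13μ + 30.
The quadratic factors as (μ - 3)·(μ - 10).
Eigenvalues: 2, 3, 10.

2, 3, 10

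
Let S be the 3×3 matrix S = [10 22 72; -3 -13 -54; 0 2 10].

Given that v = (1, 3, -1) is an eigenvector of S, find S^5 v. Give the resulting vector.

(1024, 3072, -1024)

First find the eigenvalue: Sv = (4, 12, -4) = 4·(1, 3, -1), so λ = 4.
Then S^5 v = λ^5·v = 4^5·(1, 3, -1) = 1024·(1, 3, -1) = (1024, 3072, -1024).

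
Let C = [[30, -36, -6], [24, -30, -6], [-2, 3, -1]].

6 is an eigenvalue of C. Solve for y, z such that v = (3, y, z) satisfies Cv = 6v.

We need (C - 6I)v = 0.
C - 6I = [[24, -36, -6], [24, -36, -6], [-2, 3, -7]].
Row 1: (24)·3 + (-36)·y + (-6)·z = 0
Row 2: (24)·3 + (-36)·y + (-6)·z = 0
Row 3: (-2)·3 + (3)·y + (-7)·z = 0
Solving gives y = 2, z = 0.
Check: C·(3, 2, 0) = (18, 12, 0) = 6·(3, 2, 0).

2, 0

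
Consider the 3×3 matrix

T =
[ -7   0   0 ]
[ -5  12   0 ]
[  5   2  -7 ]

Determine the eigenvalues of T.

T is lower triangular, so its eigenvalues are the diagonal entries.
Diagonal: -7, 12, -7.

-7, -7, 12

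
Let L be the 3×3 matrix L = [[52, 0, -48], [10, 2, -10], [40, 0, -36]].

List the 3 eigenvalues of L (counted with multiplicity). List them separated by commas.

Compute the characteristic polynomial p(s) = det(sI - L).
Cofactor expansion gives p(s) = s^3 - 18s^2 + 80s - 96.
Try s = 4: p(4) = 0, so 4 is a root.
Dividing by (s - 4) leaves s^2 - 14s + 24.
The quadratic factors as (s - 2)·(s - 12).
Eigenvalues: 2, 4, 12.

2, 4, 12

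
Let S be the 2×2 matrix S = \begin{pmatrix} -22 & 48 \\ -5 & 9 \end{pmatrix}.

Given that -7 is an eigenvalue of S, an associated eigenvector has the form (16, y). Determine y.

5

We need (S + 7I)v = 0.
S + 7I = [[-15, 48], [-5, 16]].
Row 1: (-15)·16 + (48)·y = 0
Row 2: (-5)·16 + (16)·y = 0
Solving gives y = 5.
Check: S·(16, 5) = (-112, -35) = -7·(16, 5).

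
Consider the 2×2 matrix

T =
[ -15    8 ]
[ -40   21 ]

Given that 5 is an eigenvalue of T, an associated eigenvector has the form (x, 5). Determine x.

We need (T - 5I)v = 0.
T - 5I = [[-20, 8], [-40, 16]].
Row 1: (-20)·x + (8)·5 = 0
Row 2: (-40)·x + (16)·5 = 0
Solving gives x = 2.
Check: T·(2, 5) = (10, 25) = 5·(2, 5).

2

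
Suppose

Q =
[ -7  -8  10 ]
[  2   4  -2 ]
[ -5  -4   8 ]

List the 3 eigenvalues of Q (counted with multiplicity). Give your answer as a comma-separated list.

0, 2, 3

The characteristic polynomial is p(t) = det(tI - Q).
Expanding along the first row, p(t) = t^3 - 5t^2 + 6t.
Try t = 3: p(3) = 0, so 3 is a root.
Factor out (t - 3): p(t) = (t - 3)·(t^2 - 2t).
The quadratic factors as t·(t - 2).
Eigenvalues: 0, 2, 3.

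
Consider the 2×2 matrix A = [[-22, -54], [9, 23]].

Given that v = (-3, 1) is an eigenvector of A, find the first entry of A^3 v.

192

First find the eigenvalue: Av = (12, -4) = -4·(-3, 1), so λ = -4.
Then A^3 v = λ^3·v = (-4)^3·(-3, 1) = -64·(-3, 1) = (192, -64).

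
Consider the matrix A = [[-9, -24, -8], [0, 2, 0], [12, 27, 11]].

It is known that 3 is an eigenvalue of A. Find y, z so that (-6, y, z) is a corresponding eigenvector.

0, 9

We need (A - 3I)v = 0.
A - 3I = [[-12, -24, -8], [0, -1, 0], [12, 27, 8]].
Row 1: (-12)·-6 + (-24)·y + (-8)·z = 0
Row 2: (0)·-6 + (-1)·y + (0)·z = 0
Row 3: (12)·-6 + (27)·y + (8)·z = 0
Solving gives y = 0, z = 9.
Check: A·(-6, 0, 9) = (-18, 0, 27) = 3·(-6, 0, 9).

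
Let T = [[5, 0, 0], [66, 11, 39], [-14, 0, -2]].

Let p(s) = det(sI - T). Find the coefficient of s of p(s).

23

p(s) = s^3 - 14s^2 + 23s + 110.
The coefficient of s is 23.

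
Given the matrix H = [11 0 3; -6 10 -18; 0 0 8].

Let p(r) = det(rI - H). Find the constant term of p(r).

p(r) = r^3 - 29r^2 + 278r - 880.
The constant term is -880.

-880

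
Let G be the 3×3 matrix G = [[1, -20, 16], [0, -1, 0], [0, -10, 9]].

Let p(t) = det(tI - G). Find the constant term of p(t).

9

p(t) = t^3 - 9t^2 - t + 9.
The constant term is 9.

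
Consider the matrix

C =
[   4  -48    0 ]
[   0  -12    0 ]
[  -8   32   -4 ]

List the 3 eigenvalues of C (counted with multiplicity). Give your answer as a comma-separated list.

Compute the characteristic polynomial p(t) = det(tI - C).
Expanding along the first row, p(t) = t^3 + 12t^2 - 16t - 192.
Rational-root test: t = -12 gives p(-12) = 0.
Factor out (t + 12): p(t) = (t + 12)·(t^2 - 16).
The quadratic factors as (t + 4)·(t - 4).
Eigenvalues: -12, -4, 4.

-12, -4, 4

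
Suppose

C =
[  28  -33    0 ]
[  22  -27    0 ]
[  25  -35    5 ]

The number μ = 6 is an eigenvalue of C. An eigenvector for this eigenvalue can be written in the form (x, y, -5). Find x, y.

-3, -2

We need (C - 6I)v = 0.
C - 6I = [[22, -33, 0], [22, -33, 0], [25, -35, -1]].
Row 1: (22)·x + (-33)·y + (0)·-5 = 0
Row 2: (22)·x + (-33)·y + (0)·-5 = 0
Row 3: (25)·x + (-35)·y + (-1)·-5 = 0
Solving gives x = -3, y = -2.
Check: C·(-3, -2, -5) = (-18, -12, -30) = 6·(-3, -2, -5).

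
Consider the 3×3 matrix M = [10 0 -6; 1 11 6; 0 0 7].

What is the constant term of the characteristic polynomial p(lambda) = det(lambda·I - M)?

p(0) = det(0·I − M) = det(−M) = (−1)^3·det(M).
det(M) = 770, so p(0) = -770.

-770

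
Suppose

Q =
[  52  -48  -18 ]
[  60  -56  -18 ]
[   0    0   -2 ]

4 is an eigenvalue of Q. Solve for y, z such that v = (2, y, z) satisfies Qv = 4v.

2, 0

We need (Q - 4I)v = 0.
Q - 4I = [[48, -48, -18], [60, -60, -18], [0, 0, -6]].
Row 1: (48)·2 + (-48)·y + (-18)·z = 0
Row 2: (60)·2 + (-60)·y + (-18)·z = 0
Row 3: (0)·2 + (0)·y + (-6)·z = 0
Solving gives y = 2, z = 0.
Check: Q·(2, 2, 0) = (8, 8, 0) = 4·(2, 2, 0).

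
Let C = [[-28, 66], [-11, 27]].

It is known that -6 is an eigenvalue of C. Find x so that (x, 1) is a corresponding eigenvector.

We need (C + 6I)v = 0.
C + 6I = [[-22, 66], [-11, 33]].
Row 1: (-22)·x + (66)·1 = 0
Row 2: (-11)·x + (33)·1 = 0
Solving gives x = 3.
Check: C·(3, 1) = (-18, -6) = -6·(3, 1).

3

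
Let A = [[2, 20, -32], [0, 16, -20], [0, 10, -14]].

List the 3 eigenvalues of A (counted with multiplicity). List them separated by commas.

-4, 2, 6

Compute the characteristic polynomial p(lambda) = det(lambda·I - A).
Cofactor expansion gives p(lambda) = lambda^3 - 4·lambda^2 - 20·lambda + 48.
Rational-root test: lambda = 6 gives p(6) = 0.
Dividing by (lambda - 6) leaves lambda^2 + 2·lambda - 8.
The quadratic factors as (lambda + 4)·(lambda - 2).
Eigenvalues: -4, 2, 6.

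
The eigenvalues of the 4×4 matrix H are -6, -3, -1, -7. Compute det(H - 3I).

2160

If H has eigenvalues -6, -3, -1, -7, then H - 3I has eigenvalues -9, -6, -4, -10.
det(H - 3I) = (-9) · (-6) · (-4) · (-10) = 2160.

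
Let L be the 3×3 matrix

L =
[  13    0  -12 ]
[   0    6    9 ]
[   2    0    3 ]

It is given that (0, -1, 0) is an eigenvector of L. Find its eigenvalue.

Compute Lv: L·(0, -1, 0) = (0, -6, 0).
Since Lv = λv, compare component 2: -6 = λ·-1, so λ = 6.

6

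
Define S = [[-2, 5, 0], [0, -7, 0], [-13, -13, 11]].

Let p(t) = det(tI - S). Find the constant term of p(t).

-154

p(t) = t^3 - 2t^2 - 85t - 154.
The constant term is -154.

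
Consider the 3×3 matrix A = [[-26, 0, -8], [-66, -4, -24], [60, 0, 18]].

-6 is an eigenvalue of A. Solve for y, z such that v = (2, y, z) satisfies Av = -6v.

6, -5

We need (A + 6I)v = 0.
A + 6I = [[-20, 0, -8], [-66, 2, -24], [60, 0, 24]].
Row 1: (-20)·2 + (0)·y + (-8)·z = 0
Row 2: (-66)·2 + (2)·y + (-24)·z = 0
Row 3: (60)·2 + (0)·y + (24)·z = 0
Solving gives y = 6, z = -5.
Check: A·(2, 6, -5) = (-12, -36, 30) = -6·(2, 6, -5).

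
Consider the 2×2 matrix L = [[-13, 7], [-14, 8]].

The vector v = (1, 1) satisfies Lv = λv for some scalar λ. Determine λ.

Compute Lv: L·(1, 1) = (-6, -6).
Since Lv = λv, compare component 1: -6 = λ·1, so λ = -6.

-6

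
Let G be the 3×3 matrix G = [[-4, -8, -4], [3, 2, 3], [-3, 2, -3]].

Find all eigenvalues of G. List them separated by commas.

-4, -1, 0

Set up det(μI - G) = 0.
Cofactor expansion gives p(μ) = μ^3 + 5μ^2 + 4μ.
Since p(0) = 0, μ = 0 is a root.
Factor out μ: p(μ) = μ·(μ^2 + 5μ + 4).
The quadratic factors as (μ + 4)·(μ + 1).
Eigenvalues: -4, -1, 0.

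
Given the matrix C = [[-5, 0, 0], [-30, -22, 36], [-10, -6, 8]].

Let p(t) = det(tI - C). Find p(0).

p(0) = det(0·I − C) = det(−C) = (−1)^3·det(C).
det(C) = -200, so p(0) = 200.

200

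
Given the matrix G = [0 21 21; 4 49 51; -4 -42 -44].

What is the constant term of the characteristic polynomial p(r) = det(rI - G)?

p(0) = det(0·I − G) = det(−G) = (−1)^3·det(G).
det(G) = 0, so p(0) = 0.

0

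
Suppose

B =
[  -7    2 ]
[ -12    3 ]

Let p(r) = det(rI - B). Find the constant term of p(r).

3

p(r) = r^2 + 4r + 3.
The constant term is 3.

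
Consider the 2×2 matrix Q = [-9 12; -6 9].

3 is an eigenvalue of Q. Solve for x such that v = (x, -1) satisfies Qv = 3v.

We need (Q - 3I)v = 0.
Q - 3I = [[-12, 12], [-6, 6]].
Row 1: (-12)·x + (12)·-1 = 0
Row 2: (-6)·x + (6)·-1 = 0
Solving gives x = -1.
Check: Q·(-1, -1) = (-3, -3) = 3·(-1, -1).

-1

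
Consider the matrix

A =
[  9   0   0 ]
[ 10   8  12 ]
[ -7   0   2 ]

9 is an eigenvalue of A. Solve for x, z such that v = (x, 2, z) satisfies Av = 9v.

We need (A - 9I)v = 0.
A - 9I = [[0, 0, 0], [10, -1, 12], [-7, 0, -7]].
Row 1: (0)·x + (0)·2 + (0)·z = 0
Row 2: (10)·x + (-1)·2 + (12)·z = 0
Row 3: (-7)·x + (0)·2 + (-7)·z = 0
Solving gives x = -1, z = 1.
Check: A·(-1, 2, 1) = (-9, 18, 9) = 9·(-1, 2, 1).

-1, 1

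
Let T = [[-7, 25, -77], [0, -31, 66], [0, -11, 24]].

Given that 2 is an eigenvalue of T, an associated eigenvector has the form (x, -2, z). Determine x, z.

3, -1

We need (T - 2I)v = 0.
T - 2I = [[-9, 25, -77], [0, -33, 66], [0, -11, 22]].
Row 1: (-9)·x + (25)·-2 + (-77)·z = 0
Row 2: (0)·x + (-33)·-2 + (66)·z = 0
Row 3: (0)·x + (-11)·-2 + (22)·z = 0
Solving gives x = 3, z = -1.
Check: T·(3, -2, -1) = (6, -4, -2) = 2·(3, -2, -1).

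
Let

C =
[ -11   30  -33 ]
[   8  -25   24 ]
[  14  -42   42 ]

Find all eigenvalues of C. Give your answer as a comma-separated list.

Compute the characteristic polynomial p(t) = det(tI - C).
Expanding along the first row, p(t) = t^3 - 6t^2 - 7t.
Try t = 0: p(0) = 0, so 0 is a root.
Dividing by t leaves t^2 - 6t - 7.
The quadratic factors as (t + 1)·(t - 7).
Eigenvalues: -1, 0, 7.

-1, 0, 7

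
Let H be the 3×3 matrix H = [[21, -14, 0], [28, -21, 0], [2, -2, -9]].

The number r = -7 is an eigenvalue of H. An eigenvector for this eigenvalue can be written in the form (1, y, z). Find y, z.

2, -1

We need (H + 7I)v = 0.
H + 7I = [[28, -14, 0], [28, -14, 0], [2, -2, -2]].
Row 1: (28)·1 + (-14)·y + (0)·z = 0
Row 2: (28)·1 + (-14)·y + (0)·z = 0
Row 3: (2)·1 + (-2)·y + (-2)·z = 0
Solving gives y = 2, z = -1.
Check: H·(1, 2, -1) = (-7, -14, 7) = -7·(1, 2, -1).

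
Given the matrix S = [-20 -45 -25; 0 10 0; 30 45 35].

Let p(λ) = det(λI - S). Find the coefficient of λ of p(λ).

p(λ) = λ^3 - 25λ^2 + 200λ - 500.
The coefficient of λ is 200.

200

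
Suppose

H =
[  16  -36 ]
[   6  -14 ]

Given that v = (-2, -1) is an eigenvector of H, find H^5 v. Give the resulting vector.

First find the eigenvalue: Hv = (4, 2) = -2·(-2, -1), so λ = -2.
Then H^5 v = λ^5·v = (-2)^5·(-2, -1) = -32·(-2, -1) = (64, 32).

(64, 32)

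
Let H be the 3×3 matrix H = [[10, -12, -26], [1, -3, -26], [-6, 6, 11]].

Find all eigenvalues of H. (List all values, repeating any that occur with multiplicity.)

Set up det(lambda·I - H) = 0.
Expanding the 3×3 determinant: p(lambda) = lambda^3 - 18·lambda^2 + 59·lambda + 198.
Since p(-2) = 0, lambda = -2 is a root.
Dividing by (lambda + 2) leaves lambda^2 - 20·lambda + 99.
The quadratic factors as (lambda - 9)·(lambda - 11).
Eigenvalues: -2, 9, 11.

-2, 9, 11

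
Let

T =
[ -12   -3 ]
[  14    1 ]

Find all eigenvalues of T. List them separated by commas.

-6, -5

det(T - lambda·I) = (-12 - lambda)(1 - lambda) - (-3)·(14) = lambda^2 + 11·lambda + 30.
This factors as (lambda + 6)·(lambda + 5) = 0.
Eigenvalues: -6, -5.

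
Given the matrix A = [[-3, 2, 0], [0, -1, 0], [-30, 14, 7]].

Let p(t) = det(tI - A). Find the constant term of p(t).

-21

p(t) = t^3 - 3t^2 - 25t - 21.
The constant term is -21.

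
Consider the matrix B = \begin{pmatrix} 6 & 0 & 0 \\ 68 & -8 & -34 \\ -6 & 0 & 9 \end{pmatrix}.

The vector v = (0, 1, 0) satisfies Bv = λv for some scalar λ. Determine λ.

Compute Bv: B·(0, 1, 0) = (0, -8, 0).
Since Bv = λv, compare component 2: -8 = λ·1, so λ = -8.

-8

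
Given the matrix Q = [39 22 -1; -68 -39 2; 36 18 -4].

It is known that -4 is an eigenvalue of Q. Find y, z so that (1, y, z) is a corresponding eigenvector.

-2, -1

We need (Q + 4I)v = 0.
Q + 4I = [[43, 22, -1], [-68, -35, 2], [36, 18, 0]].
Row 1: (43)·1 + (22)·y + (-1)·z = 0
Row 2: (-68)·1 + (-35)·y + (2)·z = 0
Row 3: (36)·1 + (18)·y + (0)·z = 0
Solving gives y = -2, z = -1.
Check: Q·(1, -2, -1) = (-4, 8, 4) = -4·(1, -2, -1).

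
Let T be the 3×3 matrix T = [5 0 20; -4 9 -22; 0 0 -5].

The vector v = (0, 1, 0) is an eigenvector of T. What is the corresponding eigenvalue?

9

Compute Tv: T·(0, 1, 0) = (0, 9, 0).
Since Tv = λv, compare component 2: 9 = λ·1, so λ = 9.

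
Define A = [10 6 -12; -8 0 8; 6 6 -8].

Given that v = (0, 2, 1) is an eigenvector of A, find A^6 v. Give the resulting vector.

First find the eigenvalue: Av = (0, 8, 4) = 4·(0, 2, 1), so λ = 4.
Then A^6 v = λ^6·v = 4^6·(0, 2, 1) = 4096·(0, 2, 1) = (0, 8192, 4096).

(0, 8192, 4096)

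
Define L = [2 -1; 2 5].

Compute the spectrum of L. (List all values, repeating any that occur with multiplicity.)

det(L - λI) = (2 - λ)(5 - λ) - (-1)·(2) = λ^2 - 7λ + 12.
This factors as (λ - 3)·(λ - 4) = 0.
Eigenvalues: 3, 4.

3, 4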